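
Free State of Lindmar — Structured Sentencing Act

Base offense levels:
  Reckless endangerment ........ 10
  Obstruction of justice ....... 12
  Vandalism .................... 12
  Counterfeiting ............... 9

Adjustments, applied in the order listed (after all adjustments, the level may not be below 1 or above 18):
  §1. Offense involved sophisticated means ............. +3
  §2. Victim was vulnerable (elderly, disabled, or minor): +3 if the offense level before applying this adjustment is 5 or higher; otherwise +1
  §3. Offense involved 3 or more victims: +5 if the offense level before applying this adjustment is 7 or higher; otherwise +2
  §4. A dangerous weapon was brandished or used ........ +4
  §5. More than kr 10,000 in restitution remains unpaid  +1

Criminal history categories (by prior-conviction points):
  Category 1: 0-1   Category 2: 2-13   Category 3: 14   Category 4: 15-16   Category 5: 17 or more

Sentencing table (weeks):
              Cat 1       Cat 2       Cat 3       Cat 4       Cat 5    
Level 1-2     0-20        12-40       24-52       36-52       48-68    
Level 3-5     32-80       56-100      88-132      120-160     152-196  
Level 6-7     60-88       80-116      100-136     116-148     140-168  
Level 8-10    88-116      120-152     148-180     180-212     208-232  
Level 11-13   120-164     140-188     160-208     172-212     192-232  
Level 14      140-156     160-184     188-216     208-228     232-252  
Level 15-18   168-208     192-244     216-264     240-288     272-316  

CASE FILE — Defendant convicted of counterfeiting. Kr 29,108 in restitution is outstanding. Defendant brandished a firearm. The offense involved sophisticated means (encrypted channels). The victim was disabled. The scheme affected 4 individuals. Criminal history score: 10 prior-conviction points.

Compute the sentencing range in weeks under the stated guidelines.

Base offense level for counterfeiting: 9.
§1 applies: 9 + 3 = 12.
§2 applies (level before this adjustment is 12 ≥ 5, so +3): 12 + 3 = 15.
§3 applies (level before this adjustment is 15 ≥ 7, so +5): 15 + 5 = 20.
§4 applies: 20 + 4 = 24.
§5 applies: 24 + 1 = 25.
Level 25 exceeds the maximum of 18; capped at 18.
Final offense level: 18.
Criminal history: 10 prior points → Category 2 (2-13).
Level 18 falls in the 15-18 band.
Grid: Level 15-18 × Category 2 = 192-244 weeks.

192-244 weeks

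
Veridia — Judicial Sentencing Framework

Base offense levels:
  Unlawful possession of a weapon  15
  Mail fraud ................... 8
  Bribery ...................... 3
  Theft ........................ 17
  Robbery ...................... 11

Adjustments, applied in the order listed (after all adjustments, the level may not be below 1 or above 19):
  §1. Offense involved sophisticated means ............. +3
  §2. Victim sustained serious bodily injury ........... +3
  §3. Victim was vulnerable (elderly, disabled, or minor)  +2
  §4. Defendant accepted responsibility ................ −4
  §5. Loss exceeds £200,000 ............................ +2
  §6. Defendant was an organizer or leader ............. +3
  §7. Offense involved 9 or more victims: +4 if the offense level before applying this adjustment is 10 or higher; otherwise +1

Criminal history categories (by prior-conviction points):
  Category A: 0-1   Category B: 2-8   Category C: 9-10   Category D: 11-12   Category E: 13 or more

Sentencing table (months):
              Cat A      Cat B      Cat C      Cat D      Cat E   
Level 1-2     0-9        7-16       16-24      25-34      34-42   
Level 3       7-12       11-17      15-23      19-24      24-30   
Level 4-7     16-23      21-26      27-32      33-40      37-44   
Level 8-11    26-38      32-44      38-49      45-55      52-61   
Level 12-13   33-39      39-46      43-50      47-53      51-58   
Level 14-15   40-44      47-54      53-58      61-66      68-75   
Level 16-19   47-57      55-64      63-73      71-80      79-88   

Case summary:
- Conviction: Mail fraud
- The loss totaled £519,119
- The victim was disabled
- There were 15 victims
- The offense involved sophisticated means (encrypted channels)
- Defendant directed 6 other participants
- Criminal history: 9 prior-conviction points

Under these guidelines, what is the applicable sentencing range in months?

Base offense level for mail fraud: 8.
§1 applies: 8 + 3 = 11.
§2 does not apply.
§3 applies: 11 + 2 = 13.
§4 does not apply.
§5 applies: 13 + 2 = 15.
§6 applies: 15 + 3 = 18.
§7 applies (level before this adjustment is 18 ≥ 10, so +4): 18 + 4 = 22.
Level 22 exceeds the maximum of 19; capped at 19.
Final offense level: 19.
Criminal history: 9 prior points → Category C (9-10).
Level 19 falls in the 16-19 band.
Grid: Level 16-19 × Category C = 63-73 months.

63-73 months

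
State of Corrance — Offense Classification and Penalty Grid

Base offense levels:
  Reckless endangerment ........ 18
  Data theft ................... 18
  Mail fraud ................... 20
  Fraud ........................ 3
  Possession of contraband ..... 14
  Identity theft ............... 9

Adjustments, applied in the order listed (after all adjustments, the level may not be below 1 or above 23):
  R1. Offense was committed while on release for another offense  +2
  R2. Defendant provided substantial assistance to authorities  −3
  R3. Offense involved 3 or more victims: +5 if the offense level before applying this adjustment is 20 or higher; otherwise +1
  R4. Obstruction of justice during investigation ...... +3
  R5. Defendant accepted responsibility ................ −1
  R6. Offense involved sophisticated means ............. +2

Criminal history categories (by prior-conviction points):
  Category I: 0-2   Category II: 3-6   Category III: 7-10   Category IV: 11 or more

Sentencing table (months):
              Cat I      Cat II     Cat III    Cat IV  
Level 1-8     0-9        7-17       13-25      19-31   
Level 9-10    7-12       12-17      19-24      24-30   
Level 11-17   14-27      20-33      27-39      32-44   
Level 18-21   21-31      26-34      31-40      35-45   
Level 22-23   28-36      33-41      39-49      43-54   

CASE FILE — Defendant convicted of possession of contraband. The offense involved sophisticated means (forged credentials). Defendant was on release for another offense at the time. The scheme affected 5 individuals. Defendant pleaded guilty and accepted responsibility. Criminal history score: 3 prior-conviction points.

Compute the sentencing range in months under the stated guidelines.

26-34 months

Base offense level for possession of contraband: 14.
R1 applies: 14 + 2 = 16.
R3 applies (level before this adjustment is 16 < 20, so +1): 16 + 1 = 17.
R4 does not apply.
R5 applies: 17 − 1 = 16.
R6 applies: 16 + 2 = 18.
Final offense level: 18.
Criminal history: 3 prior points → Category II (3-6).
Level 18 falls in the 18-21 band.
Grid: Level 18-21 × Category II = 26-34 months.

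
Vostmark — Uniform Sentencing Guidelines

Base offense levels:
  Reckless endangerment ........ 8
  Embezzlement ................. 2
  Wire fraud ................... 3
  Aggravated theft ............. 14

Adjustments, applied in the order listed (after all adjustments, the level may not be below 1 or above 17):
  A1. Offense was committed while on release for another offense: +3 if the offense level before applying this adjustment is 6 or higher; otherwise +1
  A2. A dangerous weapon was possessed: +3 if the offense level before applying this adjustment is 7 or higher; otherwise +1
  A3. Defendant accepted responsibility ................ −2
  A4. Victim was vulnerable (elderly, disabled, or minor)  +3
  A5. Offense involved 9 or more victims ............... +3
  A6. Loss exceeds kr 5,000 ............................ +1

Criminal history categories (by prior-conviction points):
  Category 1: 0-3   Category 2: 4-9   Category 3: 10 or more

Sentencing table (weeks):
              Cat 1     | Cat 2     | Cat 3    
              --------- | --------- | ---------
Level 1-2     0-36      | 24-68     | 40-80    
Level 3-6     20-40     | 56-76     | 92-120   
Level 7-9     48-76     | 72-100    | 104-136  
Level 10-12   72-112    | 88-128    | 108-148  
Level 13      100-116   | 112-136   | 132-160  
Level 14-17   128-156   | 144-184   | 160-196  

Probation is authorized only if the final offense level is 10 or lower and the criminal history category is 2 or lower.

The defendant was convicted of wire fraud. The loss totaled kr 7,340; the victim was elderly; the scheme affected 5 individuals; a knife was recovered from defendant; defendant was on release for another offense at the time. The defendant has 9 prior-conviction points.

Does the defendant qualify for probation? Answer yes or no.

Base offense level for wire fraud: 3.
A1 applies (level before this adjustment is 3 < 6, so +1): 3 + 1 = 4.
A2 applies (level before this adjustment is 4 < 7, so +1): 4 + 1 = 5.
A4 applies: 5 + 3 = 8.
A5 does not apply.
A6 applies: 8 + 1 = 9.
Final offense level: 9.
Criminal history: 9 prior points → Category 2 (4-9).
Level 9 falls in the 7-9 band.
Grid: Level 7-9 × Category 2 = 72-100 weeks.
Probation check: level 9 ≤ 10 and category 2 ≤ 2 → eligible.

Yes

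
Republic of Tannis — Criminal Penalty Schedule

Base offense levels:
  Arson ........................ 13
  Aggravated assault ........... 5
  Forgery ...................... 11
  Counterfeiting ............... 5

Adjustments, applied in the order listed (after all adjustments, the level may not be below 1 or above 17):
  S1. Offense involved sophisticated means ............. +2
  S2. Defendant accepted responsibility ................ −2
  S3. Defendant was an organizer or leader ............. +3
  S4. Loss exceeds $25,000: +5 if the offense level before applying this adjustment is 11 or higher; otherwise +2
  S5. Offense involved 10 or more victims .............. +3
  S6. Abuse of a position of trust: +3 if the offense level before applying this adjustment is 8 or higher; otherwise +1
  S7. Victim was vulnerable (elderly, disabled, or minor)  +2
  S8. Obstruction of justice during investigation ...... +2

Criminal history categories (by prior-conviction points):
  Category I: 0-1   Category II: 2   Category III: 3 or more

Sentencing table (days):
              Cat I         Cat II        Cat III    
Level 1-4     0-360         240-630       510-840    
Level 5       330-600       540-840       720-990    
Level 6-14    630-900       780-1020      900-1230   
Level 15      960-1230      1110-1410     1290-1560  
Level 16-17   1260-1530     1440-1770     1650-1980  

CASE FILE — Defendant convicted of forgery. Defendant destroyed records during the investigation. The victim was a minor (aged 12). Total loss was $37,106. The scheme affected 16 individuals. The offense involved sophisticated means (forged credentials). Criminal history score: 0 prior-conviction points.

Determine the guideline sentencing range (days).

Base offense level for forgery: 11.
S1 applies: 11 + 2 = 13.
S3 does not apply.
S4 applies (level before this adjustment is 13 ≥ 11, so +5): 13 + 5 = 18.
S5 applies: 18 + 3 = 21.
S6 does not apply.
S7 applies: 21 + 2 = 23.
S8 applies: 23 + 2 = 25.
Level 25 exceeds the maximum of 17; capped at 17.
Final offense level: 17.
Criminal history: 0 prior points → Category I (0-1).
Level 17 falls in the 16-17 band.
Grid: Level 16-17 × Category I = 1260-1530 days.

1260-1530 days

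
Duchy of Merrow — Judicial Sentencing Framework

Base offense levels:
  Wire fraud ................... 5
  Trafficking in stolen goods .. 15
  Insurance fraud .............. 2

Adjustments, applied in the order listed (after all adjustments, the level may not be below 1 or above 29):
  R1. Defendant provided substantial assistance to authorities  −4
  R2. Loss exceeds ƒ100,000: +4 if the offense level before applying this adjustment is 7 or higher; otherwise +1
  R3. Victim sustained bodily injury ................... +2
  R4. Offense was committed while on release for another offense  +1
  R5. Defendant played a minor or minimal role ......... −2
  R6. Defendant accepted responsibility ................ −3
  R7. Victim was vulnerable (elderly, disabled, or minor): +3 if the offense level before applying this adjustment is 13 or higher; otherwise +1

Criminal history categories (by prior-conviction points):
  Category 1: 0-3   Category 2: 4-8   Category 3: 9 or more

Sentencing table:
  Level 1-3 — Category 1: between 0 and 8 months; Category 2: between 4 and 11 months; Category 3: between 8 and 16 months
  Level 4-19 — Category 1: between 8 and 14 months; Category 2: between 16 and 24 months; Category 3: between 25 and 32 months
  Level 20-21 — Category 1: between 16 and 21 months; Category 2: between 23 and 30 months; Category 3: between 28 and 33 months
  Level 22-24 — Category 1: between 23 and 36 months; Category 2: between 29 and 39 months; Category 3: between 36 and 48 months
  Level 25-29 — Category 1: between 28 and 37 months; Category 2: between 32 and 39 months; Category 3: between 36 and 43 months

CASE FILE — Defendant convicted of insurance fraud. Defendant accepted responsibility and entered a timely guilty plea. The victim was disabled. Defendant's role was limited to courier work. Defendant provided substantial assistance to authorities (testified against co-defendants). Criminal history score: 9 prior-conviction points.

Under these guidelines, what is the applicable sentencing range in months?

8-16 months

Base offense level for insurance fraud: 2.
R1 applies: 2 − 4 = -2.
R2 does not apply.
R5 applies: -2 − 2 = -4.
R6 applies: -4 − 3 = -7.
R7 applies (level before this adjustment is -7 < 13, so +1): -7 + 1 = -6.
Level -6 is below the minimum of 1; floored at 1.
Final offense level: 1.
Criminal history: 9 prior points → Category 3 (9+).
Level 1 falls in the 1-3 band.
Grid: Level 1-3 × Category 3 = 8-16 months.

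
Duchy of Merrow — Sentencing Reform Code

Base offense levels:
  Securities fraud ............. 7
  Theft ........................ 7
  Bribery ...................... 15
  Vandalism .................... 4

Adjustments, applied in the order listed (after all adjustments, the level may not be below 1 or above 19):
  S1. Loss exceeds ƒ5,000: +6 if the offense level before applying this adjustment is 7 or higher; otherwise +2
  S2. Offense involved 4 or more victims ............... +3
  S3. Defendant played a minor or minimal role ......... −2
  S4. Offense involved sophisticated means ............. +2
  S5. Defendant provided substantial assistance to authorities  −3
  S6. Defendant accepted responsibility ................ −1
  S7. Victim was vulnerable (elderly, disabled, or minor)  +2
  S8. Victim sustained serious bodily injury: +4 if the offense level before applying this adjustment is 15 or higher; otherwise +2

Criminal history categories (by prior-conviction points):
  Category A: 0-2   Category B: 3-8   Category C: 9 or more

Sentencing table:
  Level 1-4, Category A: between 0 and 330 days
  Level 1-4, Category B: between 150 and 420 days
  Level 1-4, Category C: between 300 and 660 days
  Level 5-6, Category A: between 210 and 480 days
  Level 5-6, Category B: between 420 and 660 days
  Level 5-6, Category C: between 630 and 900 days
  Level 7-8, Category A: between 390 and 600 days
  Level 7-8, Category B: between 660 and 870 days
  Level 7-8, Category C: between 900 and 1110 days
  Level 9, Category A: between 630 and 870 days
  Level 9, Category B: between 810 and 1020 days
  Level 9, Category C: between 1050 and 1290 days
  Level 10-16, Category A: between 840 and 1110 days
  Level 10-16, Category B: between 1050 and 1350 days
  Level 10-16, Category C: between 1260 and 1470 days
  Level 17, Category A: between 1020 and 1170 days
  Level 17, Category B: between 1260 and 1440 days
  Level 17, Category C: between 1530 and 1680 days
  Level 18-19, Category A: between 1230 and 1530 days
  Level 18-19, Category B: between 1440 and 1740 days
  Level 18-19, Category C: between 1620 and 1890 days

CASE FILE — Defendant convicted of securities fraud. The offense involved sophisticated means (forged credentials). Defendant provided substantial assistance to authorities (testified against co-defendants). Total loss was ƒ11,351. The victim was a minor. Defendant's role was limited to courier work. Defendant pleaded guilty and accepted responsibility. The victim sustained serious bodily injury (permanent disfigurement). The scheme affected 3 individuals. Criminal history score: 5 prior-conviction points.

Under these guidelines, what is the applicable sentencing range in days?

Base offense level for securities fraud: 7.
S1 applies (level before this adjustment is 7 ≥ 7, so +6): 7 + 6 = 13.
S3 applies: 13 − 2 = 11.
S4 applies: 11 + 2 = 13.
S5 applies: 13 − 3 = 10.
S6 applies: 10 − 1 = 9.
S7 applies: 9 + 2 = 11.
S8 applies (level before this adjustment is 11 < 15, so +2): 11 + 2 = 13.
Final offense level: 13.
Criminal history: 5 prior points → Category B (3-8).
Level 13 falls in the 10-16 band.
Grid: Level 10-16 × Category B = 1050-1350 days.

1050-1350 days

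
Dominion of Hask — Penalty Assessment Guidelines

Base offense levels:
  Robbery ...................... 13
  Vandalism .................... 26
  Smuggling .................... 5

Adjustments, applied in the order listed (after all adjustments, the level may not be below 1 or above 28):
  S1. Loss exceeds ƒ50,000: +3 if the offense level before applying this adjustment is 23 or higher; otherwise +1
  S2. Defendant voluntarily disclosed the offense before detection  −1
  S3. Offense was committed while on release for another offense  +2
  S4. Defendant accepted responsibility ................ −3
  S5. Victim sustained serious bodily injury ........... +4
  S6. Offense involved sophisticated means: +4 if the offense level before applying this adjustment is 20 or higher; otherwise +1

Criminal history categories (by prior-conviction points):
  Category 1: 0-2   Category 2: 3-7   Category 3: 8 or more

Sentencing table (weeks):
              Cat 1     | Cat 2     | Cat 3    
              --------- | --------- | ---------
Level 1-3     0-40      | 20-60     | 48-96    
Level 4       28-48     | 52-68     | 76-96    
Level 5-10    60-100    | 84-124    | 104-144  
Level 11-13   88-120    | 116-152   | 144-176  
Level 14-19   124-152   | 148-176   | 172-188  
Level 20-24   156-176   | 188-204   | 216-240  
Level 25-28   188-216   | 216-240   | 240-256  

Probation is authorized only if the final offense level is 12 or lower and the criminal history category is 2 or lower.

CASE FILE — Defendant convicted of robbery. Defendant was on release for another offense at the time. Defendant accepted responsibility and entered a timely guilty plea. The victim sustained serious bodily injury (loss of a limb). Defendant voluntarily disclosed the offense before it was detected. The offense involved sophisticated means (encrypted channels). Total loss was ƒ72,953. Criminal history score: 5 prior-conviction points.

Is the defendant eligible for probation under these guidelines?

No

Base offense level for robbery: 13.
S1 applies (level before this adjustment is 13 < 23, so +1): 13 + 1 = 14.
S2 applies: 14 − 1 = 13.
S3 applies: 13 + 2 = 15.
S4 applies: 15 − 3 = 12.
S5 applies: 12 + 4 = 16.
S6 applies (level before this adjustment is 16 < 20, so +1): 16 + 1 = 17.
Final offense level: 17.
Criminal history: 5 prior points → Category 2 (3-7).
Level 17 falls in the 14-19 band.
Grid: Level 14-19 × Category 2 = 148-176 weeks.
Probation check: level 17 > 12 and category 2 ≤ 2 → not eligible.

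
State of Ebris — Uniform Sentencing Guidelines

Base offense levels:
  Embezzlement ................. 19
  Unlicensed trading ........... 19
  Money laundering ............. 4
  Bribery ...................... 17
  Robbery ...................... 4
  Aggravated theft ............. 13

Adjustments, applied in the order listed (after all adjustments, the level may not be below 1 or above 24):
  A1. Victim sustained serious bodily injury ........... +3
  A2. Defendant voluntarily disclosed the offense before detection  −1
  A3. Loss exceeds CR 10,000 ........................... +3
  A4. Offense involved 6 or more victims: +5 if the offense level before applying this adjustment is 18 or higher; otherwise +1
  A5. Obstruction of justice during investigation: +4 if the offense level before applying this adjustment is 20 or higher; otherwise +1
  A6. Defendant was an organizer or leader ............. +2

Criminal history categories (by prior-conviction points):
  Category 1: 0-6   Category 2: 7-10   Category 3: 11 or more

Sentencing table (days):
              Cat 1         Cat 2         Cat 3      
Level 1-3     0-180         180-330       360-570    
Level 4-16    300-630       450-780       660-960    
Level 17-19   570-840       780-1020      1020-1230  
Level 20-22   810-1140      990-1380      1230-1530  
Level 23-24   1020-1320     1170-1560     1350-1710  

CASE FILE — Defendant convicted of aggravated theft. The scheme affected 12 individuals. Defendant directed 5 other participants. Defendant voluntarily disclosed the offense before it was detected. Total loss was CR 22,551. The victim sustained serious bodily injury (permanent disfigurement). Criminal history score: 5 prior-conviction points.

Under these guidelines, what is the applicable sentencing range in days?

Base offense level for aggravated theft: 13.
A1 applies: 13 + 3 = 16.
A2 applies: 16 − 1 = 15.
A3 applies: 15 + 3 = 18.
A4 applies (level before this adjustment is 18 ≥ 18, so +5): 18 + 5 = 23.
A5 does not apply.
A6 applies: 23 + 2 = 25.
Level 25 exceeds the maximum of 24; capped at 24.
Final offense level: 24.
Criminal history: 5 prior points → Category 1 (0-6).
Level 24 falls in the 23-24 band.
Grid: Level 23-24 × Category 1 = 1020-1320 days.

1020-1320 days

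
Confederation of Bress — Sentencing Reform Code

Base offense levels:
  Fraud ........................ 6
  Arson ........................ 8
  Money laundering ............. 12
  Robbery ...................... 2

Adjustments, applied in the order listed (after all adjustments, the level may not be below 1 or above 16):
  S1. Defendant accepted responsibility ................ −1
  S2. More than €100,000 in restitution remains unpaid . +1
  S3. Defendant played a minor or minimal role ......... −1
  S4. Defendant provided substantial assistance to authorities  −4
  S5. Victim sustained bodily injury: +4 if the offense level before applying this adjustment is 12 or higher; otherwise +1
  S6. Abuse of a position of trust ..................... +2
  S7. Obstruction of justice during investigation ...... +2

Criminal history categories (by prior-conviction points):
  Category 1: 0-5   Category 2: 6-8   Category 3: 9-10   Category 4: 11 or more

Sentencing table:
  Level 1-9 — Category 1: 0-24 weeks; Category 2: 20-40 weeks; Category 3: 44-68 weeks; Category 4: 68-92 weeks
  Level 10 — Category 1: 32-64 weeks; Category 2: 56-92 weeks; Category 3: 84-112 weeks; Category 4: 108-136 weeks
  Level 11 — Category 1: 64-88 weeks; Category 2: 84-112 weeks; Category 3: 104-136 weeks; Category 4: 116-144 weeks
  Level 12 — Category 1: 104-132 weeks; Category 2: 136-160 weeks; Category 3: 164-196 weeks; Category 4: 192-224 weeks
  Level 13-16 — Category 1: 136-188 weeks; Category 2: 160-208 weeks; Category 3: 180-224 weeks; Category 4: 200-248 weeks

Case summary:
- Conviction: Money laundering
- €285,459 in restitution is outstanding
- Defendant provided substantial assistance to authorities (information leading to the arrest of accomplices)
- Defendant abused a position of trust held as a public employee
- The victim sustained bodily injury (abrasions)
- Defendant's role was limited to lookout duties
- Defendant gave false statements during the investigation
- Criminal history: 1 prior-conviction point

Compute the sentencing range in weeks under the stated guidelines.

Base offense level for money laundering: 12.
S1 does not apply.
S2 applies: 12 + 1 = 13.
S3 applies: 13 − 1 = 12.
S4 applies: 12 − 4 = 8.
S5 applies (level before this adjustment is 8 < 12, so +1): 8 + 1 = 9.
S6 applies: 9 + 2 = 11.
S7 applies: 11 + 2 = 13.
Final offense level: 13.
Criminal history: 1 prior point → Category 1 (0-5).
Level 13 falls in the 13-16 band.
Grid: Level 13-16 × Category 1 = 136-188 weeks.

136-188 weeks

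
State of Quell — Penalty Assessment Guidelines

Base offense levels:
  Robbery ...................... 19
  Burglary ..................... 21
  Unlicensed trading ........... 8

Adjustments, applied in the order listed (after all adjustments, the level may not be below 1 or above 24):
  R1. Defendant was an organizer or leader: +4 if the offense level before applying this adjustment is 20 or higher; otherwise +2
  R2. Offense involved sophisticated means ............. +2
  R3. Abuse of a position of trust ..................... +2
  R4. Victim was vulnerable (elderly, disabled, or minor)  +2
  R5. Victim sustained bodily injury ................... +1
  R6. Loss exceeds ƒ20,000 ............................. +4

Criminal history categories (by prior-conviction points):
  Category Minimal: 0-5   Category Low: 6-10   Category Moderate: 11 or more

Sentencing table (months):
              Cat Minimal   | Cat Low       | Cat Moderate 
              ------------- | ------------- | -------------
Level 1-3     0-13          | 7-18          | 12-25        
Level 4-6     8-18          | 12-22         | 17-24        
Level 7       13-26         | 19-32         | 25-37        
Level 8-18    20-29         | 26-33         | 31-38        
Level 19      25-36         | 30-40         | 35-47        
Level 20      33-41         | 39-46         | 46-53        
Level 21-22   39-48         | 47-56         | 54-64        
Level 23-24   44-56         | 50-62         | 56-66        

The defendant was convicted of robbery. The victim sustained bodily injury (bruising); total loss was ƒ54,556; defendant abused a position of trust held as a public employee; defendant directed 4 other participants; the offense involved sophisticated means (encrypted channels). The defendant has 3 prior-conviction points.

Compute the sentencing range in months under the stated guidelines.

44-56 months

Base offense level for robbery: 19.
R1 applies (level before this adjustment is 19 < 20, so +2): 19 + 2 = 21.
R2 applies: 21 + 2 = 23.
R3 applies: 23 + 2 = 25.
R5 applies: 25 + 1 = 26.
R6 applies: 26 + 4 = 30.
Level 30 exceeds the maximum of 24; capped at 24.
Final offense level: 24.
Criminal history: 3 prior points → Category Minimal (0-5).
Level 24 falls in the 23-24 band.
Grid: Level 23-24 × Category Minimal = 44-56 months.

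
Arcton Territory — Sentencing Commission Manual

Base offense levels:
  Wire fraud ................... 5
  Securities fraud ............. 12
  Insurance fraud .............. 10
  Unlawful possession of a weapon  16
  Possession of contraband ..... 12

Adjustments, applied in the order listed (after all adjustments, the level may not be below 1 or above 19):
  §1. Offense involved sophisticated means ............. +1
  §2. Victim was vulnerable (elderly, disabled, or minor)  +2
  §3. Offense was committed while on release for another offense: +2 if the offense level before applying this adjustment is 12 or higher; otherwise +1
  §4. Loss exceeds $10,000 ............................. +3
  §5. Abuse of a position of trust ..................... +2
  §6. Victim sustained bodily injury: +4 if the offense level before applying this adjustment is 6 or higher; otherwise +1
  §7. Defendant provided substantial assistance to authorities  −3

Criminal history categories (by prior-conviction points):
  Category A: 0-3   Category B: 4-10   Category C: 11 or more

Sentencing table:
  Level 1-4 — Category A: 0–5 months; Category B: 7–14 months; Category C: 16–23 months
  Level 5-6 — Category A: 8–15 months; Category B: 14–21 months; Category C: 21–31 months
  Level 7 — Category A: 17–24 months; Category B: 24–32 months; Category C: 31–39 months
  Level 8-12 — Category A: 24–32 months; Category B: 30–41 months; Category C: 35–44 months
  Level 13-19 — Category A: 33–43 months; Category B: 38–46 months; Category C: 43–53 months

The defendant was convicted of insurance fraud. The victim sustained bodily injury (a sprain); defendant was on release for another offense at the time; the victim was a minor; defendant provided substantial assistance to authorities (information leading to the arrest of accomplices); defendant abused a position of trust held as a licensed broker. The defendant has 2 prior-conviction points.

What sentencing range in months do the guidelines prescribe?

Base offense level for insurance fraud: 10.
§1 does not apply.
§2 applies: 10 + 2 = 12.
§3 applies (level before this adjustment is 12 ≥ 12, so +2): 12 + 2 = 14.
§4 does not apply.
§5 applies: 14 + 2 = 16.
§6 applies (level before this adjustment is 16 ≥ 6, so +4): 16 + 4 = 20.
§7 applies: 20 − 3 = 17.
Final offense level: 17.
Criminal history: 2 prior points → Category A (0-3).
Level 17 falls in the 13-19 band.
Grid: Level 13-19 × Category A = 33-43 months.

33-43 months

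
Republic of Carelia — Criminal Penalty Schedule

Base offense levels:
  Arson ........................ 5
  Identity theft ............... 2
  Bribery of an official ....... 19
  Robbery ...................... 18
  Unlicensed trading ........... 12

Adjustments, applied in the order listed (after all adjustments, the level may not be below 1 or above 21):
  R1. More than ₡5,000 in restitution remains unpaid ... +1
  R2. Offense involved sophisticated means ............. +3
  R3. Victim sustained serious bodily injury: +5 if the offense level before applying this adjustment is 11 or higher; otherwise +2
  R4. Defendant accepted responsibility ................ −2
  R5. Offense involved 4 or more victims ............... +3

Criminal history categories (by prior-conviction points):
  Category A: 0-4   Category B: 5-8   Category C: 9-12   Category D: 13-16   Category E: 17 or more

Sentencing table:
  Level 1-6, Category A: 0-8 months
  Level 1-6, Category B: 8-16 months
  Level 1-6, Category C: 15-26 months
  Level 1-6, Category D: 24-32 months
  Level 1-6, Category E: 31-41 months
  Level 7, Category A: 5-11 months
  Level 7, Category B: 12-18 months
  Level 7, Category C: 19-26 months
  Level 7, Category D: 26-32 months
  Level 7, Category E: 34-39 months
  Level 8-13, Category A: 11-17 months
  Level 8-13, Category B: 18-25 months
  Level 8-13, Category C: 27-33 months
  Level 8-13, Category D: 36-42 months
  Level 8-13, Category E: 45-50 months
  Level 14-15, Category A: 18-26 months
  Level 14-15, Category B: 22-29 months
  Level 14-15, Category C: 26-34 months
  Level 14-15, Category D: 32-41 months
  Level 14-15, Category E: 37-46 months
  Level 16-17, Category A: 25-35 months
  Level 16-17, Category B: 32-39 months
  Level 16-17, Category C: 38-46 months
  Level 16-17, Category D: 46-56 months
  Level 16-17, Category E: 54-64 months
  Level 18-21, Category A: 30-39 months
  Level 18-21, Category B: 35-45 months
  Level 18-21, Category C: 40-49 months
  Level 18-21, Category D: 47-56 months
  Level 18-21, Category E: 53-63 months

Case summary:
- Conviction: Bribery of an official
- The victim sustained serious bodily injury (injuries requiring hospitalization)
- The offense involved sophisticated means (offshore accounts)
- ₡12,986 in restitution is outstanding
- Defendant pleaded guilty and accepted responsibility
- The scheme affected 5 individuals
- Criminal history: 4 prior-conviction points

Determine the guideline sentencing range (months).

Base offense level for bribery of an official: 19.
R1 applies: 19 + 1 = 20.
R2 applies: 20 + 3 = 23.
R3 applies (level before this adjustment is 23 ≥ 11, so +5): 23 + 5 = 28.
R4 applies: 28 − 2 = 26.
R5 applies: 26 + 3 = 29.
Level 29 exceeds the maximum of 21; capped at 21.
Final offense level: 21.
Criminal history: 4 prior points → Category A (0-4).
Level 21 falls in the 18-21 band.
Grid: Level 18-21 × Category A = 30-39 months.

30-39 months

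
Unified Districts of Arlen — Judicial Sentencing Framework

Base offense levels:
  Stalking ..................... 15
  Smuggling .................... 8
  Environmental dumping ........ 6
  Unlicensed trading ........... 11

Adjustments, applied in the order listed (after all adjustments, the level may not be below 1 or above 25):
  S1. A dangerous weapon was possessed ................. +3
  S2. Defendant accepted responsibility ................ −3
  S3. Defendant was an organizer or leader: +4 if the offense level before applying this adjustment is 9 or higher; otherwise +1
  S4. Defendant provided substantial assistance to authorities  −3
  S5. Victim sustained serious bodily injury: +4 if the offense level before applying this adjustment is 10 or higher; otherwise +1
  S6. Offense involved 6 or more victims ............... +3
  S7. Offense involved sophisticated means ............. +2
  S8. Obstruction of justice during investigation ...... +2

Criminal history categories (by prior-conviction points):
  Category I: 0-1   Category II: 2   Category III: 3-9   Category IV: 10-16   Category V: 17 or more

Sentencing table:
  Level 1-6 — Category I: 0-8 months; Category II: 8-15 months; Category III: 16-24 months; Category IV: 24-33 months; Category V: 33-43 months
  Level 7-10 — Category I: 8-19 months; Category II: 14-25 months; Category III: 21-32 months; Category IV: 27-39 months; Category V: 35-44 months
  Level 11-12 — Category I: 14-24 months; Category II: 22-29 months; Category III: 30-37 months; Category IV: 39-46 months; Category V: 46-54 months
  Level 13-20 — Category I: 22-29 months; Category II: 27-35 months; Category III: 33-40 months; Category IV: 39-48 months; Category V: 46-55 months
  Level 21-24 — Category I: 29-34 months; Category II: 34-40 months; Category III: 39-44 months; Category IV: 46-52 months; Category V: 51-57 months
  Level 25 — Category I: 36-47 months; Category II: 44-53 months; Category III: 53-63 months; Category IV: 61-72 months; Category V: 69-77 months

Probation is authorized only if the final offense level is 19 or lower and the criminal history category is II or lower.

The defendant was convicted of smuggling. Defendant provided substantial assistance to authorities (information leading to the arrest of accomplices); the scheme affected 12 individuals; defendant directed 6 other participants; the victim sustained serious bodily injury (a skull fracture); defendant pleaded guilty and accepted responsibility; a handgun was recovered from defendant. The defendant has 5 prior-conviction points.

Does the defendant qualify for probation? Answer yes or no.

Base offense level for smuggling: 8.
S1 applies: 8 + 3 = 11.
S2 applies: 11 − 3 = 8.
S3 applies (level before this adjustment is 8 < 9, so +1): 8 + 1 = 9.
S4 applies: 9 − 3 = 6.
S5 applies (level before this adjustment is 6 < 10, so +1): 6 + 1 = 7.
S6 applies: 7 + 3 = 10.
Final offense level: 10.
Criminal history: 5 prior points → Category III (3-9).
Level 10 falls in the 7-10 band.
Grid: Level 7-10 × Category III = 21-32 months.
Probation check: level 10 ≤ 19 and category III > II → not eligible.

No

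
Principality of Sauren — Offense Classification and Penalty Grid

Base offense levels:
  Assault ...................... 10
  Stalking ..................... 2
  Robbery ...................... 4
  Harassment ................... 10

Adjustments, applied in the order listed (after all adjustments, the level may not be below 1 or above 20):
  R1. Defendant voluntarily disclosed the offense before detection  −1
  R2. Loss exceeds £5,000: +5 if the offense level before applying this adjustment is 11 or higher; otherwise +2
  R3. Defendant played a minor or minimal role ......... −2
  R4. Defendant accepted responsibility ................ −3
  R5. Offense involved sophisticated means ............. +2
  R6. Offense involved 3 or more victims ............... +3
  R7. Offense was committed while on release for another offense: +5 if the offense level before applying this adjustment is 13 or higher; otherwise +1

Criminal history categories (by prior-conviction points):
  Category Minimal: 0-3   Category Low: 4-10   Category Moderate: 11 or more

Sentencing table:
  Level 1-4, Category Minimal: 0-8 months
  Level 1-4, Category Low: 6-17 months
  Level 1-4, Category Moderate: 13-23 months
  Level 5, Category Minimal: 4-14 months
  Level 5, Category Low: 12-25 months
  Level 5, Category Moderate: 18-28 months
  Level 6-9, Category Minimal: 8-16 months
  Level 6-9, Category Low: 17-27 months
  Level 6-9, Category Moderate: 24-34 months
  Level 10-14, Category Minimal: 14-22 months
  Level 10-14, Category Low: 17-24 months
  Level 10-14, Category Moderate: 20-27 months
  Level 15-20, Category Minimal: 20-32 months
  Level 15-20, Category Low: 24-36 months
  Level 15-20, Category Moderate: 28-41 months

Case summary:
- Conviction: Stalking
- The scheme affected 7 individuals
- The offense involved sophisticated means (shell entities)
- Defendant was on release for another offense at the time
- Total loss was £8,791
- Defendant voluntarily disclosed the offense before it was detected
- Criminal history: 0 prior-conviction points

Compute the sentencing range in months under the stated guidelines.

Base offense level for stalking: 2.
R1 applies: 2 − 1 = 1.
R2 applies (level before this adjustment is 1 < 11, so +2): 1 + 2 = 3.
R4 does not apply.
R5 applies: 3 + 2 = 5.
R6 applies: 5 + 3 = 8.
R7 applies (level before this adjustment is 8 < 13, so +1): 8 + 1 = 9.
Final offense level: 9.
Criminal history: 0 prior points → Category Minimal (0-3).
Level 9 falls in the 6-9 band.
Grid: Level 6-9 × Category Minimal = 8-16 months.

8-16 months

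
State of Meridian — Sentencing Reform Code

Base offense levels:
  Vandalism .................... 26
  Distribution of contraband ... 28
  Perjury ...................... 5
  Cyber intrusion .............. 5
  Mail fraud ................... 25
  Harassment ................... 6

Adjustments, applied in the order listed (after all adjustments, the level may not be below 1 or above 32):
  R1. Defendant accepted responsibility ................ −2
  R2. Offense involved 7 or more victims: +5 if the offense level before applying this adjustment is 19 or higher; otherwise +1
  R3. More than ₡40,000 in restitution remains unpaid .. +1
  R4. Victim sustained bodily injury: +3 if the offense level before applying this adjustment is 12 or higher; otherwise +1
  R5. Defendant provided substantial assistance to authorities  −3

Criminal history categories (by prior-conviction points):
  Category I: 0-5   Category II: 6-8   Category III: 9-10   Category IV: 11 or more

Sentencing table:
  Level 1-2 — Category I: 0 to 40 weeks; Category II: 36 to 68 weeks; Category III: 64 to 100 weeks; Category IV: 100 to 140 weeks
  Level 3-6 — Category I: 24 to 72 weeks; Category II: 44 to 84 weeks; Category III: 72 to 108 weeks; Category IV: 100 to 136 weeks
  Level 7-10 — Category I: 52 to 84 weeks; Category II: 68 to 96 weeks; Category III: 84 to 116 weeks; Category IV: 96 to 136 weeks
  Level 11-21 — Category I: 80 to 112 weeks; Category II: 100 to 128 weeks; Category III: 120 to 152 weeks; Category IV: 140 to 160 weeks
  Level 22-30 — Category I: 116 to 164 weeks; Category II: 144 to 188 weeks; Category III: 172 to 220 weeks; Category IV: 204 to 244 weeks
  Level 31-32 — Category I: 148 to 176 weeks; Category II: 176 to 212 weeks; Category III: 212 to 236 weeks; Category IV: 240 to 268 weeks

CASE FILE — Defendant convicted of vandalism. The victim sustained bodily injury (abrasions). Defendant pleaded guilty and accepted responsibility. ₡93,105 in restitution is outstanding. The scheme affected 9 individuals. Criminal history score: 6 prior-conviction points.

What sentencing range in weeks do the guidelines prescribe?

176-212 weeks

Base offense level for vandalism: 26.
R1 applies: 26 − 2 = 24.
R2 applies (level before this adjustment is 24 ≥ 19, so +5): 24 + 5 = 29.
R3 applies: 29 + 1 = 30.
R4 applies (level before this adjustment is 30 ≥ 12, so +3): 30 + 3 = 33.
R5 does not apply.
Level 33 exceeds the maximum of 32; capped at 32.
Final offense level: 32.
Criminal history: 6 prior points → Category II (6-8).
Level 32 falls in the 31-32 band.
Grid: Level 31-32 × Category II = 176-212 weeks.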